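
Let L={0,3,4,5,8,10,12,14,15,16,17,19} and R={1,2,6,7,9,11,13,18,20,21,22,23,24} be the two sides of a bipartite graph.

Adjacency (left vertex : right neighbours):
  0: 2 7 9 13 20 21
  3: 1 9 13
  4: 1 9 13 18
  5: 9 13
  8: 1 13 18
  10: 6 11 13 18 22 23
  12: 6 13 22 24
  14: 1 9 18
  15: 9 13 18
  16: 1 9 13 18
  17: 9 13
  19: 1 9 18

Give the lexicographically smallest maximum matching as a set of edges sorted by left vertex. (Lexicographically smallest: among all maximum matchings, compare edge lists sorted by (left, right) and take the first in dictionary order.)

Lex-smallest maximum matching: {(0,2), (3,1), (4,9), (5,13), (8,18), (10,6), (12,22)}

|M| = 7 (so the lex-smallest maximum matching has 7 edges)
process left vertices in ascending order; for each, take the smallest-labelled available neighbour that still permits 7 edges overall, or leave it unmatched if none does
lex-smallest matching: {0-2, 3-1, 4-9, 5-13, 8-18, 10-6, 12-22}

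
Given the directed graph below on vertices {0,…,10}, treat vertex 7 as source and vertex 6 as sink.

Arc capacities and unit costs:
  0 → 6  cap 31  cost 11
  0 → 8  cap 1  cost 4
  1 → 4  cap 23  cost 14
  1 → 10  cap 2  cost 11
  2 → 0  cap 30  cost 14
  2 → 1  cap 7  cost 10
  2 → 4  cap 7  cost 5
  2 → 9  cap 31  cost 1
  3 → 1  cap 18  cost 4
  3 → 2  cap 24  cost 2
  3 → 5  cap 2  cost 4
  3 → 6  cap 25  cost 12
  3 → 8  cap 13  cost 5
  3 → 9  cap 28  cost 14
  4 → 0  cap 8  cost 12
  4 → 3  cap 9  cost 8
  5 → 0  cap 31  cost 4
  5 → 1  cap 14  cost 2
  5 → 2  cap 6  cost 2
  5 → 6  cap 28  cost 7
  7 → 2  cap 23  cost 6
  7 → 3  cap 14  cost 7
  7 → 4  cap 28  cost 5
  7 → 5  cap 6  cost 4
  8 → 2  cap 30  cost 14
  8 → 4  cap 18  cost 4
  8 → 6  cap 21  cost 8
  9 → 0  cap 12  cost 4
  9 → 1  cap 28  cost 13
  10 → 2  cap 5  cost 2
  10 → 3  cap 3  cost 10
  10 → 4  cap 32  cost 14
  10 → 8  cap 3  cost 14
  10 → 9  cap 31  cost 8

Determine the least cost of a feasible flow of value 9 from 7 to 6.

Minimum cost for 9 units: 121

shortest-cost path #1: 7→5→6 push 6 @ unit cost 11 (adds 66)
shortest-cost path #2: 7→3→5→6 push 2 @ unit cost 18 (adds 36)
shortest-cost path #3: 7→3→6 push 1 @ unit cost 19 (adds 19)
total cost = 121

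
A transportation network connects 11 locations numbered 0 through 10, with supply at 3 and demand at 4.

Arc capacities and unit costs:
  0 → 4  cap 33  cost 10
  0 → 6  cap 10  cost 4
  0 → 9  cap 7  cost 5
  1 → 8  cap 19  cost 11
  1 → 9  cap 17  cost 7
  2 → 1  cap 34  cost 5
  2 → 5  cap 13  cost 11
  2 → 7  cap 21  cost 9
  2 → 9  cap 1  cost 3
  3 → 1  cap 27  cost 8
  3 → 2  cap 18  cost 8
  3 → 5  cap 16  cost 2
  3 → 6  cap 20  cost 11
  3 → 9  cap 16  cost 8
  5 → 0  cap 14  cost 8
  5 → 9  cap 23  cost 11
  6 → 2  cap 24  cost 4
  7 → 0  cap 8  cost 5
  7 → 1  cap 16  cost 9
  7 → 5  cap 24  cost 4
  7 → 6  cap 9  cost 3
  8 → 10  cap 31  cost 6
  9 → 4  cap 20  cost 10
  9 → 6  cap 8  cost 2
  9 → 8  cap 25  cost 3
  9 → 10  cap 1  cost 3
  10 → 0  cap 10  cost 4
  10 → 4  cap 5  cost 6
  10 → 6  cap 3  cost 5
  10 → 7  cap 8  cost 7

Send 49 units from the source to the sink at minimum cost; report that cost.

shortest-cost path #1: 3→9→10→4 push 1 @ unit cost 17 (adds 17)
shortest-cost path #2: 3→9→4 push 15 @ unit cost 18 (adds 270)
shortest-cost path #3: 3→5→0→4 push 14 @ unit cost 20 (adds 280)
shortest-cost path #4: 3→2→9→4 push 1 @ unit cost 21 (adds 21)
shortest-cost path #5: 3→5→9→4 push 2 @ unit cost 23 (adds 46)
shortest-cost path #6: 3→1→9→4 push 2 @ unit cost 25 (adds 50)
shortest-cost path #7: 3→1→9→8→10→4 push 4 @ unit cost 30 (adds 120)
shortest-cost path #8: 3→2→7→0→4 push 8 @ unit cost 32 (adds 256)
shortest-cost path #9: 3→1→9→8→10→0→4 push 2 @ unit cost 38 (adds 76)
total cost = 1136

Minimum cost for 49 units: 1136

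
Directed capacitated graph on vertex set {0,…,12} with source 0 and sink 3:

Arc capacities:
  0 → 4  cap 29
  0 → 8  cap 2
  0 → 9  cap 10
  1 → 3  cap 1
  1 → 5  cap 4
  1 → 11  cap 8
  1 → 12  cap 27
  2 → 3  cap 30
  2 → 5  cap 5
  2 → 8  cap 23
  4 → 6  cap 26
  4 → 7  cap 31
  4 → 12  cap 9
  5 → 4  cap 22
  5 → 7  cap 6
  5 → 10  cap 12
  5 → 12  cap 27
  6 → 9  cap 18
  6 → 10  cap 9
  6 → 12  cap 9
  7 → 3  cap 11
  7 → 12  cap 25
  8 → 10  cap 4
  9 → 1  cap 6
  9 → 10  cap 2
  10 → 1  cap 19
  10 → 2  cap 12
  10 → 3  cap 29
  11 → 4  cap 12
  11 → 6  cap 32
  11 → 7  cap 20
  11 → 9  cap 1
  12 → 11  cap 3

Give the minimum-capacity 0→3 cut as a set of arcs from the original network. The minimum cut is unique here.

augment #1: 0→4→7→3 push 11
augment #2: 0→8→10→3 push 2
augment #3: 0→9→1→3 push 1
augment #4: 0→9→10→3 push 2
augment #5: 0→4→6→10→3 push 9
augment #6: 0→9→1→5→10→3 push 4
max flow = 29; residual-reachable set from 0 gives S-side
cut edges (S→T): {(0,8), (1,3), (1,5), (6,10), (7,3), (9,10)} total cap 29

Min-cut arcs: {(0,8), (1,3), (1,5), (6,10), (7,3), (9,10)} (total capacity 29)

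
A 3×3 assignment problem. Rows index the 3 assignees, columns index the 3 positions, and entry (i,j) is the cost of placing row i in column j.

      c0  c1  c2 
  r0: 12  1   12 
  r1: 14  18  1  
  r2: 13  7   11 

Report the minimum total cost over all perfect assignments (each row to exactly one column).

Minimum assignment cost: 15

optimal assignment: row0→col1 (cost 1), row1→col2 (cost 1), row2→col0 (cost 13)
total = 1 + 1 + 13 = 15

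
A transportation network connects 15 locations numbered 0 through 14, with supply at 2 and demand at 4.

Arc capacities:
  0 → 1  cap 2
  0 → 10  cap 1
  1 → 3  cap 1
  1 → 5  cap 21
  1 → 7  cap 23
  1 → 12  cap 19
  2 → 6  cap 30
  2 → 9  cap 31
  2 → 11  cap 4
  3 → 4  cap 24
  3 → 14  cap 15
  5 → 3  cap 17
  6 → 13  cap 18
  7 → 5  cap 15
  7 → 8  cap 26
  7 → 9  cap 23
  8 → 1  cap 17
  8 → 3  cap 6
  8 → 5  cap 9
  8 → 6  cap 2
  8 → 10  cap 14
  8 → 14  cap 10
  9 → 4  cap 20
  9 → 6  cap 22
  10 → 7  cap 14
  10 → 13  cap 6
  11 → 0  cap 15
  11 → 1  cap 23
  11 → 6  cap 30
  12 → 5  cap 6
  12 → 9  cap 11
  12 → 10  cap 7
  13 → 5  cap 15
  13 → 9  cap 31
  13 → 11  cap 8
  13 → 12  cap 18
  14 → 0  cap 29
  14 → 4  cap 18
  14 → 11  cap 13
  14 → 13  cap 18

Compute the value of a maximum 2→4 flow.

augment #1: 2→9→4 bottleneck 20, total now 20
augment #2: 2→11→1→3→4 bottleneck 1, total now 21
augment #3: 2→6→13→5→3→4 bottleneck 15, total now 36
augment #4: 2→11→1→5→3→4 bottleneck 2, total now 38
augment #5: 2→11→1→7→8→3→4 bottleneck 1, total now 39
augment #6: 2→6→13→11→1→7→8→3→4 bottleneck 3, total now 42

Maximum flow value: 42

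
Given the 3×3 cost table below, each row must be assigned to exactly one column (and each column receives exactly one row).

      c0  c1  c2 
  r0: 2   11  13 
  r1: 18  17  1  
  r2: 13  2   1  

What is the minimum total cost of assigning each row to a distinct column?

Minimum assignment cost: 5

optimal assignment: row0→col0 (cost 2), row1→col2 (cost 1), row2→col1 (cost 2)
total = 2 + 1 + 2 = 5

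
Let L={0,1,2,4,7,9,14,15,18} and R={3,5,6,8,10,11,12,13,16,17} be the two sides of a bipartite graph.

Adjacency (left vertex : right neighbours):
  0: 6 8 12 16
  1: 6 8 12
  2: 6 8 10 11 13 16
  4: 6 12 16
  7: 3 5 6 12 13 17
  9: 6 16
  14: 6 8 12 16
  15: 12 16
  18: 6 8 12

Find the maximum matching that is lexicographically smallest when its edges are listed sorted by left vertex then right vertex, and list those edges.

|M| = 6 (so the lex-smallest maximum matching has 6 edges)
process left vertices in ascending order; for each, take the smallest-labelled available neighbour that still permits 6 edges overall, or leave it unmatched if none does
lex-smallest matching: {0-6, 1-8, 2-10, 4-12, 7-3, 9-16}

Lex-smallest maximum matching: {(0,6), (1,8), (2,10), (4,12), (7,3), (9,16)}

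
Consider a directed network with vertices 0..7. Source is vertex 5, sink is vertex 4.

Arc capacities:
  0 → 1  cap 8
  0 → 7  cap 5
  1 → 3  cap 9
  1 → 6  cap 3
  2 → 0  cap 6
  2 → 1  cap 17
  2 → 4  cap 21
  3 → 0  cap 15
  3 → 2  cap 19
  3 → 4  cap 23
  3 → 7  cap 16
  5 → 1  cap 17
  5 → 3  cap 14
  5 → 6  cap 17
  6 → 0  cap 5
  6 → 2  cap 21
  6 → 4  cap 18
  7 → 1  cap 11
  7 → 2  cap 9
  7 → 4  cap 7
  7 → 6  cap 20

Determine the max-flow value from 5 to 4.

Maximum flow value: 43

augment #1: 5→3→4 bottleneck 14, total now 14
augment #2: 5→6→4 bottleneck 17, total now 31
augment #3: 5→1→3→4 bottleneck 9, total now 40
augment #4: 5→1→6→4 bottleneck 1, total now 41
augment #5: 5→1→6→2→4 bottleneck 2, total now 43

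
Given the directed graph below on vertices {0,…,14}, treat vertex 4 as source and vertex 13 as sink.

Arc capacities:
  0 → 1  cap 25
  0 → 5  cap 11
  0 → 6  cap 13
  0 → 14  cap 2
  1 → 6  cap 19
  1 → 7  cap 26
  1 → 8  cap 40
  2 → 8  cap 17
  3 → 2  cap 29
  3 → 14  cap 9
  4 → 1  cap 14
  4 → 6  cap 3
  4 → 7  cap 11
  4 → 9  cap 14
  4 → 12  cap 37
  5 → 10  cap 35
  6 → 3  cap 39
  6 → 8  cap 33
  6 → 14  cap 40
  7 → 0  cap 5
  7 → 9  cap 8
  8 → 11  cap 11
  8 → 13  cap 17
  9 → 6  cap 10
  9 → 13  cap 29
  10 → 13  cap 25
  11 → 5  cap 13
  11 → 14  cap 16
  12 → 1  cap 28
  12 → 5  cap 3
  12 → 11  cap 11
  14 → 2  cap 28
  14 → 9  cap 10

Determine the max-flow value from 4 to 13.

Maximum flow value: 67

augment #1: 4→9→13 bottleneck 14, total now 14
augment #2: 4→1→8→13 bottleneck 14, total now 28
augment #3: 4→6→8→13 bottleneck 3, total now 31
augment #4: 4→7→9→13 bottleneck 8, total now 39
augment #5: 4→12→5→10→13 bottleneck 3, total now 42
augment #6: 4→7→0→5→10→13 bottleneck 3, total now 45
augment #7: 4→12→11→5→10→13 bottleneck 11, total now 56
augment #8: 4→12→1→6→14→9→13 bottleneck 7, total now 63
augment #9: 4→12→1→7→0→5→10→13 bottleneck 2, total now 65
augment #10: 4→12→1→8→11→5→10→13 bottleneck 2, total now 67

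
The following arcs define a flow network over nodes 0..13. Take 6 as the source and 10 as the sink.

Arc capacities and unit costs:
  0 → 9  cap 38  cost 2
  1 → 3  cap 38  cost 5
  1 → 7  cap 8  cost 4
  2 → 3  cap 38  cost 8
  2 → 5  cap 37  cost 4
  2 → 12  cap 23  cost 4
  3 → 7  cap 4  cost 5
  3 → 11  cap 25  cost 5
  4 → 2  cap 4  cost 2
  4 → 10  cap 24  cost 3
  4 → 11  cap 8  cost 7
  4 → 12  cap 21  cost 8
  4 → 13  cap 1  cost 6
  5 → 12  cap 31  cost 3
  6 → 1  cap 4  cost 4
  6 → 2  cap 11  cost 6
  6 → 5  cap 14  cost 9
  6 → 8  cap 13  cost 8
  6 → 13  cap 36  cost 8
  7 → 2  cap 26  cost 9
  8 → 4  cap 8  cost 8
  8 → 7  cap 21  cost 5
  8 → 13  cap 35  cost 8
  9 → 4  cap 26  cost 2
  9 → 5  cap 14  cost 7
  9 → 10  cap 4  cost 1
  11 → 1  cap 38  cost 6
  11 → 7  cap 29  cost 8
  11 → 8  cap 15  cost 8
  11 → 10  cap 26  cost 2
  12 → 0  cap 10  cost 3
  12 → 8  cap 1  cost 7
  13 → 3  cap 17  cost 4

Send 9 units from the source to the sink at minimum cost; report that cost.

shortest-cost path #1: 6→1→3→11→10 push 4 @ unit cost 16 (adds 64)
shortest-cost path #2: 6→2→12→0→9→10 push 4 @ unit cost 16 (adds 64)
shortest-cost path #3: 6→8→4→10 push 1 @ unit cost 19 (adds 19)
total cost = 147

Minimum cost for 9 units: 147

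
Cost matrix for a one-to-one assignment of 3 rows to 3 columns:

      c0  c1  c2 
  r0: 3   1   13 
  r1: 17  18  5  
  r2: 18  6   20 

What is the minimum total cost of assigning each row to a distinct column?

optimal assignment: row0→col0 (cost 3), row1→col2 (cost 5), row2→col1 (cost 6)
total = 3 + 5 + 6 = 14

Minimum assignment cost: 14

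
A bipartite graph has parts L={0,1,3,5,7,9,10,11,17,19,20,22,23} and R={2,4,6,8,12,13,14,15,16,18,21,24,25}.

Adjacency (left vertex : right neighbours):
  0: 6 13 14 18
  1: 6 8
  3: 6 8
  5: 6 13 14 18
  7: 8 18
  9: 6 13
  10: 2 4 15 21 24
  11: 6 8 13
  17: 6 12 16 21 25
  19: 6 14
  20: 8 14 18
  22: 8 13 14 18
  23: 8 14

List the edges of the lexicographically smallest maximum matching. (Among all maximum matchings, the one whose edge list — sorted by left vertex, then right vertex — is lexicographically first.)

Lex-smallest maximum matching: {(0,6), (1,8), (5,13), (7,18), (10,2), (17,12), (19,14)}

|M| = 7 (so the lex-smallest maximum matching has 7 edges)
process left vertices in ascending order; for each, take the smallest-labelled available neighbour that still permits 7 edges overall, or leave it unmatched if none does
lex-smallest matching: {0-6, 1-8, 5-13, 7-18, 10-2, 17-12, 19-14}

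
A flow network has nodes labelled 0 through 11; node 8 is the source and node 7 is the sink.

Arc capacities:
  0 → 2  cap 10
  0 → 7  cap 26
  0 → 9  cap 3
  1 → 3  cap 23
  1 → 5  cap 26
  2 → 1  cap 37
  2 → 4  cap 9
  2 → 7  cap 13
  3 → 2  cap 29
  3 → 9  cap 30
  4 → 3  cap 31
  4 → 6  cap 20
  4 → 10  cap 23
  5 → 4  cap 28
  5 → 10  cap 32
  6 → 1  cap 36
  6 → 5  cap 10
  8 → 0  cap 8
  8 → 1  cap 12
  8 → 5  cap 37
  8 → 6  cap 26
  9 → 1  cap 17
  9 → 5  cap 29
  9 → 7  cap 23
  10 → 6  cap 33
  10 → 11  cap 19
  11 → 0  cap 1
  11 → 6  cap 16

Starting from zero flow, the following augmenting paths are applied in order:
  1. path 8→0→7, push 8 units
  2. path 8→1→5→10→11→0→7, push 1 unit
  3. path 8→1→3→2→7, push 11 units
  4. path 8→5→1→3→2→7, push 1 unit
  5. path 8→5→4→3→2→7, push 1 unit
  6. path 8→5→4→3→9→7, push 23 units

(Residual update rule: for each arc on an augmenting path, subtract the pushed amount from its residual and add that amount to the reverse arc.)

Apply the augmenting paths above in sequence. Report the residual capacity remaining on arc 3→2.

Residual capacity of (3,2): 16

after path 1 (8→0→7, push 8): res(3,2)=29
after path 2 (8→1→5→10→11→0→7, push 1): res(3,2)=29
after path 3 (8→1→3→2→7, push 11): res(3,2)=18
after path 4 (8→5→1→3→2→7, push 1): res(3,2)=17
after path 5 (8→5→4→3→2→7, push 1): res(3,2)=16
after path 6 (8→5→4→3→9→7, push 23): res(3,2)=16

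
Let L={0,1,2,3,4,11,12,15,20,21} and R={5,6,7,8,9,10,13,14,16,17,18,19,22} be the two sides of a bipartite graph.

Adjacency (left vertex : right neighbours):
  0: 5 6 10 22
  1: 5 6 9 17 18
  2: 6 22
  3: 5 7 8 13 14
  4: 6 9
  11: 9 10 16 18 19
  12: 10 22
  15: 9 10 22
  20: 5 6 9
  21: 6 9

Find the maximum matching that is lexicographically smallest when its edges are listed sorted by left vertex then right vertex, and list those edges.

Lex-smallest maximum matching: {(0,5), (1,17), (2,6), (3,7), (4,9), (11,16), (12,10), (15,22)}

|M| = 8 (so the lex-smallest maximum matching has 8 edges)
process left vertices in ascending order; for each, take the smallest-labelled available neighbour that still permits 8 edges overall, or leave it unmatched if none does
lex-smallest matching: {0-5, 1-17, 2-6, 3-7, 4-9, 11-16, 12-10, 15-22}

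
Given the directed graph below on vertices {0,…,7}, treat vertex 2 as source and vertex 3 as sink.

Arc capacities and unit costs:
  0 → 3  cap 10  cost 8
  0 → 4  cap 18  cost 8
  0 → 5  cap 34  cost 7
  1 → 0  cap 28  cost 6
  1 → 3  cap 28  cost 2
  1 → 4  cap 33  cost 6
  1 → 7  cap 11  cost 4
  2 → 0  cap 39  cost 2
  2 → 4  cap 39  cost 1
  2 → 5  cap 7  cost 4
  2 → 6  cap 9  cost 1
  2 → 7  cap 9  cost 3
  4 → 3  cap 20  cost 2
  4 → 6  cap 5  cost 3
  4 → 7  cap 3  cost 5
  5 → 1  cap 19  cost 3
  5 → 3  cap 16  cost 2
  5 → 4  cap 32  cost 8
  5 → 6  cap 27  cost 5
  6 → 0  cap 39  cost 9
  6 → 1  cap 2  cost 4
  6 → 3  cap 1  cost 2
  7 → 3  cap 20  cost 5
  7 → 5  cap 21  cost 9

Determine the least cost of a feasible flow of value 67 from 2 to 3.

shortest-cost path #1: 2→4→3 push 20 @ unit cost 3 (adds 60)
shortest-cost path #2: 2→6→3 push 1 @ unit cost 3 (adds 3)
shortest-cost path #3: 2→5→3 push 7 @ unit cost 6 (adds 42)
shortest-cost path #4: 2→6→1→3 push 2 @ unit cost 7 (adds 14)
shortest-cost path #5: 2→7→3 push 9 @ unit cost 8 (adds 72)
shortest-cost path #6: 2→0→3 push 10 @ unit cost 10 (adds 100)
shortest-cost path #7: 2→4→7→3 push 3 @ unit cost 11 (adds 33)
shortest-cost path #8: 2→0→5→3 push 9 @ unit cost 11 (adds 99)
shortest-cost path #9: 2→0→5→1→3 push 6 @ unit cost 14 (adds 84)
total cost = 507

Minimum cost for 67 units: 507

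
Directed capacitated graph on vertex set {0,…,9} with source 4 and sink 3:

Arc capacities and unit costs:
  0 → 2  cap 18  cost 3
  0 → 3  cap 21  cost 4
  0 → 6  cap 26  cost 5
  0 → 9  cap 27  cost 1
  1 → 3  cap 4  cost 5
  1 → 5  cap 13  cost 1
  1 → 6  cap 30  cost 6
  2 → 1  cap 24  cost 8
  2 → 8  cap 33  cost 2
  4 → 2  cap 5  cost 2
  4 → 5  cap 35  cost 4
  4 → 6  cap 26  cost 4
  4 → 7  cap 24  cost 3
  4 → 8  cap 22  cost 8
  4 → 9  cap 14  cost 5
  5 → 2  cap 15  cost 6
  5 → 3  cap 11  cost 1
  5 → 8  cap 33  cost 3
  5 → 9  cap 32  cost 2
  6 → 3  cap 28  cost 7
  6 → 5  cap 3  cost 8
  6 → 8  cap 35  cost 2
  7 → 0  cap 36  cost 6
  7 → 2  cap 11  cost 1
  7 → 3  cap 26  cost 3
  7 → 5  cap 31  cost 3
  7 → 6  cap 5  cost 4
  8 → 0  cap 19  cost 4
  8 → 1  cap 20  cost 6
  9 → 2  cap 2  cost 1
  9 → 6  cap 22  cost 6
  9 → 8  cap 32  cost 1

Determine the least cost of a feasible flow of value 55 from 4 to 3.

Minimum cost for 55 units: 419

shortest-cost path #1: 4→5→3 push 11 @ unit cost 5 (adds 55)
shortest-cost path #2: 4→7→3 push 24 @ unit cost 6 (adds 144)
shortest-cost path #3: 4→6→3 push 20 @ unit cost 11 (adds 220)
total cost = 419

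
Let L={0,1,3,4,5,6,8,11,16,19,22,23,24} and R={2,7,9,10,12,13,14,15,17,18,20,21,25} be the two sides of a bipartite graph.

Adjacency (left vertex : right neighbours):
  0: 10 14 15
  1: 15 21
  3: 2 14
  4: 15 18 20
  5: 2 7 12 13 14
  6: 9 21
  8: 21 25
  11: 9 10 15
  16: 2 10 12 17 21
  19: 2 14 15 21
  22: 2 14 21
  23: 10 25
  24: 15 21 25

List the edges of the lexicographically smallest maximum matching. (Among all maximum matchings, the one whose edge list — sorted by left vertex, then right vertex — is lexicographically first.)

|M| = 10 (so the lex-smallest maximum matching has 10 edges)
process left vertices in ascending order; for each, take the smallest-labelled available neighbour that still permits 10 edges overall, or leave it unmatched if none does
lex-smallest matching: {0-10, 1-15, 3-2, 4-18, 5-7, 6-9, 8-21, 16-12, 19-14, 23-25}

Lex-smallest maximum matching: {(0,10), (1,15), (3,2), (4,18), (5,7), (6,9), (8,21), (16,12), (19,14), (23,25)}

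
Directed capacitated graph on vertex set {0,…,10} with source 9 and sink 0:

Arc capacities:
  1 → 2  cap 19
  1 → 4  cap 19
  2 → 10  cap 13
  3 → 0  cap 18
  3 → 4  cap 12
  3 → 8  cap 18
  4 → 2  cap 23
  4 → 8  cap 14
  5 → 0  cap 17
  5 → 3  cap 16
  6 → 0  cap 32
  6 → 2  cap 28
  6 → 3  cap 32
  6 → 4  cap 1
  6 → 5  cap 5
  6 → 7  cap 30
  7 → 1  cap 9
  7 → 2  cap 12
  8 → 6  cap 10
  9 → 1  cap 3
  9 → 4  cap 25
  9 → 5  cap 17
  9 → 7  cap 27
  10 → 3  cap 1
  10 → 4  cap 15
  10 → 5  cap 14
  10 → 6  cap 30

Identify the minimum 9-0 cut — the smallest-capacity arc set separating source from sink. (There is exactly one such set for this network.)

Min-cut arcs: {(2,10), (8,6), (9,5)} (total capacity 40)

augment #1: 9→5→0 push 17
augment #2: 9→4→8→6→0 push 10
augment #3: 9→1→2→10→3→0 push 1
augment #4: 9→1→2→10→6→0 push 2
augment #5: 9→4→2→10→6→0 push 10
max flow = 40; residual-reachable set from 9 gives S-side
cut edges (S→T): {(2,10), (8,6), (9,5)} total cap 40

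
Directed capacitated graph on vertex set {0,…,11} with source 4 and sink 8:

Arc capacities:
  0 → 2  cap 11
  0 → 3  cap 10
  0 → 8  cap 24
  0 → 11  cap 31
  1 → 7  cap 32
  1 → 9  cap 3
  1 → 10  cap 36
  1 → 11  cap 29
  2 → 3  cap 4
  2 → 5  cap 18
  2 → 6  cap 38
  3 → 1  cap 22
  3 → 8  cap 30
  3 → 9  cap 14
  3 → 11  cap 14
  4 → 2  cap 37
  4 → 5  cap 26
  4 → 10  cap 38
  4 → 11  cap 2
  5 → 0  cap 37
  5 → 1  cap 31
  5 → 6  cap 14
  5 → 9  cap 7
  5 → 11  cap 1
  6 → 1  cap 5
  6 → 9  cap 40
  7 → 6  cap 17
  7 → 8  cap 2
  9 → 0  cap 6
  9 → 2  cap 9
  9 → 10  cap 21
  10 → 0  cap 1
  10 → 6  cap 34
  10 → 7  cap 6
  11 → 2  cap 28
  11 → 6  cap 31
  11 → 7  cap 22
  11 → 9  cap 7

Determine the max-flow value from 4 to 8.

Maximum flow value: 40

augment #1: 4→2→3→8 bottleneck 4, total now 4
augment #2: 4→5→0→8 bottleneck 24, total now 28
augment #3: 4→10→7→8 bottleneck 2, total now 30
augment #4: 4→5→0→3→8 bottleneck 2, total now 32
augment #5: 4→10→0→3→8 bottleneck 1, total now 33
augment #6: 4→2→5→0→3→8 bottleneck 7, total now 40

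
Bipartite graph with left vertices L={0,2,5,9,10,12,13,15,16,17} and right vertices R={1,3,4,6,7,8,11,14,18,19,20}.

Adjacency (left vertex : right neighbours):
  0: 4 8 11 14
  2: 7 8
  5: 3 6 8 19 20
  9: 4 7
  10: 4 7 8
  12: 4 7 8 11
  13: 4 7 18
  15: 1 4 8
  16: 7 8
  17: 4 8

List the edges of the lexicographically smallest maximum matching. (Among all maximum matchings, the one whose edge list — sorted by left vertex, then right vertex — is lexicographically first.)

Lex-smallest maximum matching: {(0,14), (2,7), (5,3), (9,4), (10,8), (12,11), (13,18), (15,1)}

|M| = 8 (so the lex-smallest maximum matching has 8 edges)
process left vertices in ascending order; for each, take the smallest-labelled available neighbour that still permits 8 edges overall, or leave it unmatched if none does
lex-smallest matching: {0-14, 2-7, 5-3, 9-4, 10-8, 12-11, 13-18, 15-1}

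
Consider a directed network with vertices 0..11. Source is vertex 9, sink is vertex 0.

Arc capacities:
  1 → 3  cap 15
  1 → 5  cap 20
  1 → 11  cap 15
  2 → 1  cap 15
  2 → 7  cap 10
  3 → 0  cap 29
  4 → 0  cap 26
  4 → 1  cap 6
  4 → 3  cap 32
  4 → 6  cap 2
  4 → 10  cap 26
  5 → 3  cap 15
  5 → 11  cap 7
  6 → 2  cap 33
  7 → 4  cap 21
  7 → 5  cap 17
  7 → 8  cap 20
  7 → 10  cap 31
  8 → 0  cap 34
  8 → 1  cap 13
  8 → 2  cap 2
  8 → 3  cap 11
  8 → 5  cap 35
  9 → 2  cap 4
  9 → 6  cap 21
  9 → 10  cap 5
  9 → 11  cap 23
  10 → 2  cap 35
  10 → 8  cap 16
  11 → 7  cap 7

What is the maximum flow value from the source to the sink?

Maximum flow value: 37

augment #1: 9→10→8→0 bottleneck 5, total now 5
augment #2: 9→2→1→3→0 bottleneck 4, total now 9
augment #3: 9→11→7→4→0 bottleneck 7, total now 16
augment #4: 9→6→2→1→3→0 bottleneck 11, total now 27
augment #5: 9→6→2→7→4→0 bottleneck 10, total now 37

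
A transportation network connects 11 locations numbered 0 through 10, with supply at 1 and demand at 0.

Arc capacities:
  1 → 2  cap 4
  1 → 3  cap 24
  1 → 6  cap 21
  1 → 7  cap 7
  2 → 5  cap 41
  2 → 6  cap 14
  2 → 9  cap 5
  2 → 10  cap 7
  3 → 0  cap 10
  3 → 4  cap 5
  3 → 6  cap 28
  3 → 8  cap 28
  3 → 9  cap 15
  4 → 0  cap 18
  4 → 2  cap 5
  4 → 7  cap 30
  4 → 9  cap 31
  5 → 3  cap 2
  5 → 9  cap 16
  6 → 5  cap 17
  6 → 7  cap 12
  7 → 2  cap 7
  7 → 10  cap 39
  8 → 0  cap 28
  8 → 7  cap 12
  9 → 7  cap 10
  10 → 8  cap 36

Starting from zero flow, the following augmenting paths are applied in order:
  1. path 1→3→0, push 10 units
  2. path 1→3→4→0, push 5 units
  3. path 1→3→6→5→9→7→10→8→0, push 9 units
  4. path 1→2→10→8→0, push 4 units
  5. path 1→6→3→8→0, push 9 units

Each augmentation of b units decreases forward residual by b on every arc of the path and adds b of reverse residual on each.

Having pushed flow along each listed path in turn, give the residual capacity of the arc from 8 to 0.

Residual capacity of (8,0): 6

after path 1 (1→3→0, push 10): res(8,0)=28
after path 2 (1→3→4→0, push 5): res(8,0)=28
after path 3 (1→3→6→5→9→7→10→8→0, push 9): res(8,0)=19
after path 4 (1→2→10→8→0, push 4): res(8,0)=15
after path 5 (1→6→3→8→0, push 9): res(8,0)=6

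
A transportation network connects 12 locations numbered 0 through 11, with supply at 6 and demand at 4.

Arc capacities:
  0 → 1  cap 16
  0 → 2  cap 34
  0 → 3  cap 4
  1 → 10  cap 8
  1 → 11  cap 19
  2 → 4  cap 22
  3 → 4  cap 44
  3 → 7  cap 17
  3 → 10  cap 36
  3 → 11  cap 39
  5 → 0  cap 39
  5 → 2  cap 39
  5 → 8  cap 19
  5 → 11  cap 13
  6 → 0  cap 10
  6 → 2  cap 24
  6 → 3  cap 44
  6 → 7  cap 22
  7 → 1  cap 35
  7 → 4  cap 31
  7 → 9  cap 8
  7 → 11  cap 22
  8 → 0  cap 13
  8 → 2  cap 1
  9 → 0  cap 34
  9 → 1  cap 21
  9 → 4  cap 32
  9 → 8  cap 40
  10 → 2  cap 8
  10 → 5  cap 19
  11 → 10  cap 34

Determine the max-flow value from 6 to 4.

Maximum flow value: 92

augment #1: 6→2→4 bottleneck 22, total now 22
augment #2: 6→3→4 bottleneck 44, total now 66
augment #3: 6→7→4 bottleneck 22, total now 88
augment #4: 6→0→3→7→4 bottleneck 4, total now 92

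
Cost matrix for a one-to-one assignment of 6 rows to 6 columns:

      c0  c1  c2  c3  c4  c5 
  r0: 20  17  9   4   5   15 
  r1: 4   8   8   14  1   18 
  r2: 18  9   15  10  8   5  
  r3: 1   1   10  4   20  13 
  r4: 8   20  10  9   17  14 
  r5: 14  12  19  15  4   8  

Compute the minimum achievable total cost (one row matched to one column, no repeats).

optimal assignment: row0→col3 (cost 4), row1→col0 (cost 4), row2→col5 (cost 5), row3→col1 (cost 1), row4→col2 (cost 10), row5→col4 (cost 4)
total = 4 + 4 + 5 + 1 + 10 + 4 = 28

Minimum assignment cost: 28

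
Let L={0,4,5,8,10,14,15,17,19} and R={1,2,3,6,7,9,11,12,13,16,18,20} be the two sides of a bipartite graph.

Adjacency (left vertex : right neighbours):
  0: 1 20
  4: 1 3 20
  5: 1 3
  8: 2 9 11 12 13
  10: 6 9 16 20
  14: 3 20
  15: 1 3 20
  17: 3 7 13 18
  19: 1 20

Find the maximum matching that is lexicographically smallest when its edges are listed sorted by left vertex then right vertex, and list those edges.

Lex-smallest maximum matching: {(0,1), (4,3), (8,2), (10,6), (14,20), (17,7)}

|M| = 6 (so the lex-smallest maximum matching has 6 edges)
process left vertices in ascending order; for each, take the smallest-labelled available neighbour that still permits 6 edges overall, or leave it unmatched if none does
lex-smallest matching: {0-1, 4-3, 8-2, 10-6, 14-20, 17-7}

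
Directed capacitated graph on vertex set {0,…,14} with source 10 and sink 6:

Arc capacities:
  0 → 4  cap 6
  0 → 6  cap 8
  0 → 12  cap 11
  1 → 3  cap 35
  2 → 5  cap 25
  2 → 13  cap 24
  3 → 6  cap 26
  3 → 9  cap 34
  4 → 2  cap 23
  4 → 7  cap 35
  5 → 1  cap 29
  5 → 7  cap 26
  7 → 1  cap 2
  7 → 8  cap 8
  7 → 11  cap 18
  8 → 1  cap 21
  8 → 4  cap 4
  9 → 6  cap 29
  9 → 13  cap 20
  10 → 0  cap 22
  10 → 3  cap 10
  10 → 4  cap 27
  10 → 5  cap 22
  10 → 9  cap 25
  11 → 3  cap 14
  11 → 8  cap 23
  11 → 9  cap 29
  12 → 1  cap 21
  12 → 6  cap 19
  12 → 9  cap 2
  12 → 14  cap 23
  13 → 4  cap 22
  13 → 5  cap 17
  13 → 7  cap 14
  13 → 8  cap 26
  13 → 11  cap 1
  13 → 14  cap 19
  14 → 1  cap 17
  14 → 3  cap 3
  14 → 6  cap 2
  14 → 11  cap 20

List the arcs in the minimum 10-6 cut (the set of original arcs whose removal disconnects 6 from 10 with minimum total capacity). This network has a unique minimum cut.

Min-cut arcs: {(0,6), (0,12), (3,6), (9,6), (14,6)} (total capacity 76)

augment #1: 10→0→6 push 8
augment #2: 10→3→6 push 10
augment #3: 10→9→6 push 25
augment #4: 10→0→12→6 push 11
augment #5: 10→5→1→3→6 push 16
augment #6: 10→4→2→13→14→6 push 2
augment #7: 10→4→7→11→9→6 push 4
max flow = 76; residual-reachable set from 10 gives S-side
cut edges (S→T): {(0,6), (0,12), (3,6), (9,6), (14,6)} total cap 76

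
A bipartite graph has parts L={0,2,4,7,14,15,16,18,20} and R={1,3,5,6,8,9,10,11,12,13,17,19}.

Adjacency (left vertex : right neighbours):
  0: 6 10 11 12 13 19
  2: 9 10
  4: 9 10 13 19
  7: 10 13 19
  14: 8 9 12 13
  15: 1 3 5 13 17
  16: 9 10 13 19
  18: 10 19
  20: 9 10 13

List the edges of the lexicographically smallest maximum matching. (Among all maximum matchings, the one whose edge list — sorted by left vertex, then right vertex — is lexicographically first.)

|M| = 7 (so the lex-smallest maximum matching has 7 edges)
process left vertices in ascending order; for each, take the smallest-labelled available neighbour that still permits 7 edges overall, or leave it unmatched if none does
lex-smallest matching: {0-6, 2-9, 4-10, 7-13, 14-8, 15-1, 16-19}

Lex-smallest maximum matching: {(0,6), (2,9), (4,10), (7,13), (14,8), (15,1), (16,19)}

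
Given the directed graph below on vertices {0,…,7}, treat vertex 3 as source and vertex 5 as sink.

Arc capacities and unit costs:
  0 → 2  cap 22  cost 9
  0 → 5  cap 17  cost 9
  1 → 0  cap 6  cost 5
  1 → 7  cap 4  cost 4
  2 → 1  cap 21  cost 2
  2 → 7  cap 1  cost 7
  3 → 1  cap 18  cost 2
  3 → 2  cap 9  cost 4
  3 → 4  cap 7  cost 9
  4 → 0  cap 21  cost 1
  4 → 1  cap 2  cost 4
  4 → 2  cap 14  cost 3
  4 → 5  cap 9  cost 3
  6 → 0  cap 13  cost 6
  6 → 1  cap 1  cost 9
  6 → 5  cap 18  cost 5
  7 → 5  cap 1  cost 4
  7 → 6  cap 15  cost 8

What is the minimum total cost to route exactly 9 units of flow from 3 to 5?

Minimum cost for 9 units: 110

shortest-cost path #1: 3→1→7→5 push 1 @ unit cost 10 (adds 10)
shortest-cost path #2: 3→4→5 push 7 @ unit cost 12 (adds 84)
shortest-cost path #3: 3→1→0→5 push 1 @ unit cost 16 (adds 16)
total cost = 110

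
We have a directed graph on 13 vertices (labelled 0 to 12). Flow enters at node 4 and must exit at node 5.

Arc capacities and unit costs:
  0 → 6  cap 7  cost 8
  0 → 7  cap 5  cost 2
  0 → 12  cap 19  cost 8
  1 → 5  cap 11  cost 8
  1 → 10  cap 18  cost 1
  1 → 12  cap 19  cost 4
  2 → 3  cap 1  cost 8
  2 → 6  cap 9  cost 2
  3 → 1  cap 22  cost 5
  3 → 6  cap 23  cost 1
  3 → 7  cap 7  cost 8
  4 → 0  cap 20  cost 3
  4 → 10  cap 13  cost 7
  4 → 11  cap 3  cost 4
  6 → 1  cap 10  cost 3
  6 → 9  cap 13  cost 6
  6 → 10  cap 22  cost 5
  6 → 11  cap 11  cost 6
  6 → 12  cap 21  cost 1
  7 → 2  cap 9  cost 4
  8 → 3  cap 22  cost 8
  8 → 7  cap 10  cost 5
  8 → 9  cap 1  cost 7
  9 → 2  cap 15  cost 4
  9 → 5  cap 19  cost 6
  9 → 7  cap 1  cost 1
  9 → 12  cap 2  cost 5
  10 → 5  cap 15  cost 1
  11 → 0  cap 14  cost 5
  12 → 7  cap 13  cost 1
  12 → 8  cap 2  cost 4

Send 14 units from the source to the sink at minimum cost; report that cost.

Minimum cost for 14 units: 120

shortest-cost path #1: 4→10→5 push 13 @ unit cost 8 (adds 104)
shortest-cost path #2: 4→0→6→1→10→5 push 1 @ unit cost 16 (adds 16)
total cost = 120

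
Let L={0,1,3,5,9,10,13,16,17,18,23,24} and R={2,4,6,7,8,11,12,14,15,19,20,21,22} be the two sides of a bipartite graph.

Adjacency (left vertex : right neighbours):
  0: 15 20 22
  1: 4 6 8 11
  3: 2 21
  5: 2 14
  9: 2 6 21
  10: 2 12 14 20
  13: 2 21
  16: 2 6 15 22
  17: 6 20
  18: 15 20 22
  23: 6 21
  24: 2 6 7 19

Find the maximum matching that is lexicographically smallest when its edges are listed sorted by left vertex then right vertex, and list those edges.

|M| = 10 (so the lex-smallest maximum matching has 10 edges)
process left vertices in ascending order; for each, take the smallest-labelled available neighbour that still permits 10 edges overall, or leave it unmatched if none does
lex-smallest matching: {0-15, 1-4, 3-2, 5-14, 9-6, 10-12, 13-21, 16-22, 17-20, 24-7}

Lex-smallest maximum matching: {(0,15), (1,4), (3,2), (5,14), (9,6), (10,12), (13,21), (16,22), (17,20), (24,7)}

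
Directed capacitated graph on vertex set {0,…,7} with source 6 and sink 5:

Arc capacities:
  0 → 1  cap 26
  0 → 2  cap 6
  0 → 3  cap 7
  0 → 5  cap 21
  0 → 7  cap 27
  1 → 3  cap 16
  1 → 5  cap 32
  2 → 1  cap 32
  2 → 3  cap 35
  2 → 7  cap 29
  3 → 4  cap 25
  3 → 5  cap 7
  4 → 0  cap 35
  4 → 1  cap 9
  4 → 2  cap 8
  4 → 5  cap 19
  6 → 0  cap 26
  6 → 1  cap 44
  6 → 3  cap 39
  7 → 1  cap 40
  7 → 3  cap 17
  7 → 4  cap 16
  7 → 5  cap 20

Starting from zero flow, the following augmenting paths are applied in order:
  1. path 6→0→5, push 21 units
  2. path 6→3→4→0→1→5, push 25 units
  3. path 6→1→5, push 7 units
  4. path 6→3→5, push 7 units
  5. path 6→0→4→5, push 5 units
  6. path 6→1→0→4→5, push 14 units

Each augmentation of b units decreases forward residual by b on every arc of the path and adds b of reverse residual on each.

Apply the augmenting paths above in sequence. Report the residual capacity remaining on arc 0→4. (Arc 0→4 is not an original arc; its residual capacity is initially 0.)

after path 1 (6→0→5, push 21): res(0,4)=0
after path 2 (6→3→4→0→1→5, push 25): res(0,4)=25
after path 3 (6→1→5, push 7): res(0,4)=25
after path 4 (6→3→5, push 7): res(0,4)=25
after path 5 (6→0→4→5, push 5): res(0,4)=20
after path 6 (6→1→0→4→5, push 14): res(0,4)=6

Residual capacity of (0,4): 6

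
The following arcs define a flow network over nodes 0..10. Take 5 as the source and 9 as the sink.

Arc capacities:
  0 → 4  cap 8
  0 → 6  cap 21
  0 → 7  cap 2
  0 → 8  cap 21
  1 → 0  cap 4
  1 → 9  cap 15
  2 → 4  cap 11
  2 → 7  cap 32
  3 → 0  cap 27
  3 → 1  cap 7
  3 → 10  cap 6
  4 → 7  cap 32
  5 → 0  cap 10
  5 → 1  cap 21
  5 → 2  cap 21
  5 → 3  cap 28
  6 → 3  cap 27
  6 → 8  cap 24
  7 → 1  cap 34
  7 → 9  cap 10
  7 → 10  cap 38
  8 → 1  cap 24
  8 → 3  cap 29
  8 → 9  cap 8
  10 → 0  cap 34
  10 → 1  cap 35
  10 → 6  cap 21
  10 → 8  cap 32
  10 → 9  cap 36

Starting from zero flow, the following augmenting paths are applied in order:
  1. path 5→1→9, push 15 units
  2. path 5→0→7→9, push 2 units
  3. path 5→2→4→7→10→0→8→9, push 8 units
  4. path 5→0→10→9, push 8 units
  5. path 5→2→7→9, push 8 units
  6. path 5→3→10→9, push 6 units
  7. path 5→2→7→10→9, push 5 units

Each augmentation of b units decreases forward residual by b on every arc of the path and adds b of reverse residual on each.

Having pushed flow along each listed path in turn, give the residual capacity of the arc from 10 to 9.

Residual capacity of (10,9): 17

after path 1 (5→1→9, push 15): res(10,9)=36
after path 2 (5→0→7→9, push 2): res(10,9)=36
after path 3 (5→2→4→7→10→0→8→9, push 8): res(10,9)=36
after path 4 (5→0→10→9, push 8): res(10,9)=28
after path 5 (5→2→7→9, push 8): res(10,9)=28
after path 6 (5→3→10→9, push 6): res(10,9)=22
after path 7 (5→2→7→10→9, push 5): res(10,9)=17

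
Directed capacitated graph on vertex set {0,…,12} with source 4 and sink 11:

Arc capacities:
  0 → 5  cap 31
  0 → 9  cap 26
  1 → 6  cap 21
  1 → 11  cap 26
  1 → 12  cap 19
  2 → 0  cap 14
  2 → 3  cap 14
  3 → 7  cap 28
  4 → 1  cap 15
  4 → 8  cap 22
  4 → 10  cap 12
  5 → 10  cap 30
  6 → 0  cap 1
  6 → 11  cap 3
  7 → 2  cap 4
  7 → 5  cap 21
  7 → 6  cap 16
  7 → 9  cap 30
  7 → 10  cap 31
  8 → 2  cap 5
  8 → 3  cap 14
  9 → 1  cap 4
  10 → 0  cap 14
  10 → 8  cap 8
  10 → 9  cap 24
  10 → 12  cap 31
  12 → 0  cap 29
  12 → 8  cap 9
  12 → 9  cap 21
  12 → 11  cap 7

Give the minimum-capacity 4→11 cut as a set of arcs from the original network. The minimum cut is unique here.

Min-cut arcs: {(4,1), (6,11), (9,1), (12,11)} (total capacity 29)

augment #1: 4→1→11 push 15
augment #2: 4→10→12→11 push 7
augment #3: 4→10→9→1→11 push 4
augment #4: 4→8→3→7→6→11 push 3
max flow = 29; residual-reachable set from 4 gives S-side
cut edges (S→T): {(4,1), (6,11), (9,1), (12,11)} total cap 29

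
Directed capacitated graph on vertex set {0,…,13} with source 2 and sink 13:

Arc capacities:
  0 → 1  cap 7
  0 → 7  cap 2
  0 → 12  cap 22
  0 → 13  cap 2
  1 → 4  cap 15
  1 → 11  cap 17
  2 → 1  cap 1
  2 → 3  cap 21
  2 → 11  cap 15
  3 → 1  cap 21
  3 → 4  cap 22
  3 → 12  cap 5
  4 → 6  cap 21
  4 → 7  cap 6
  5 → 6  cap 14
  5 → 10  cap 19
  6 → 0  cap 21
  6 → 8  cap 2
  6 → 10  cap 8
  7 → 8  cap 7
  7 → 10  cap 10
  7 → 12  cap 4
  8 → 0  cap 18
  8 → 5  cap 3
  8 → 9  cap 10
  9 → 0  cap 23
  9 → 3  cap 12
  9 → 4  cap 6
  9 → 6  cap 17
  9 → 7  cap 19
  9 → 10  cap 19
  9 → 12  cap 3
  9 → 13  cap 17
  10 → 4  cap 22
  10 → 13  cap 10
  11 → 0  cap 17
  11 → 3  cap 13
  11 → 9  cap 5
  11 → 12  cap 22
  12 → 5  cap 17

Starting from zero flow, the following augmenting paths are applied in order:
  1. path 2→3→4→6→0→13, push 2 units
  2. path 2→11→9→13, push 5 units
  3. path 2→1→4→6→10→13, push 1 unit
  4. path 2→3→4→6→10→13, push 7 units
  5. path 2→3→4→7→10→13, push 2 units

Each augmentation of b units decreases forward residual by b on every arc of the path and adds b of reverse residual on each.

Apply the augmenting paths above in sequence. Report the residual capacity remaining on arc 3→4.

Residual capacity of (3,4): 11

after path 1 (2→3→4→6→0→13, push 2): res(3,4)=20
after path 2 (2→11→9→13, push 5): res(3,4)=20
after path 3 (2→1→4→6→10→13, push 1): res(3,4)=20
after path 4 (2→3→4→6→10→13, push 7): res(3,4)=13
after path 5 (2→3→4→7→10→13, push 2): res(3,4)=11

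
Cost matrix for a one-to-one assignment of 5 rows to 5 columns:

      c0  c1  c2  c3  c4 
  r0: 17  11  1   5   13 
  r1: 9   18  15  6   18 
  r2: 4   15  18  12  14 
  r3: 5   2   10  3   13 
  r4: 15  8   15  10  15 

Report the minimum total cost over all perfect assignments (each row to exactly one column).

optimal assignment: row0→col2 (cost 1), row1→col3 (cost 6), row2→col0 (cost 4), row3→col1 (cost 2), row4→col4 (cost 15)
total = 1 + 6 + 4 + 2 + 15 = 28

Minimum assignment cost: 28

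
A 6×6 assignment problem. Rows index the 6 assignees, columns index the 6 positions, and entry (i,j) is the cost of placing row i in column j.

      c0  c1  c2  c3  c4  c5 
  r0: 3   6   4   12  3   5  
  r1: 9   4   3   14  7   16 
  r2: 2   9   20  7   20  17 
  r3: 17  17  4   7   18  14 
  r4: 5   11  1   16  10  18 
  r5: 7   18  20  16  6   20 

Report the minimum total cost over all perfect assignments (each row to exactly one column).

Minimum assignment cost: 25

optimal assignment: row0→col5 (cost 5), row1→col1 (cost 4), row2→col0 (cost 2), row3→col3 (cost 7), row4→col2 (cost 1), row5→col4 (cost 6)
total = 5 + 4 + 2 + 7 + 1 + 6 = 25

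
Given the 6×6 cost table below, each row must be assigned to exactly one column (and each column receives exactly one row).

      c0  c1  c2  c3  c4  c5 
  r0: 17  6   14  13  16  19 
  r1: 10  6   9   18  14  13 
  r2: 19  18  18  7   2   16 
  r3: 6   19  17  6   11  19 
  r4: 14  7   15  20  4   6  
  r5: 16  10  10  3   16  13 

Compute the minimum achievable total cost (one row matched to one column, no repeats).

Minimum assignment cost: 32

optimal assignment: row0→col1 (cost 6), row1→col2 (cost 9), row2→col4 (cost 2), row3→col0 (cost 6), row4→col5 (cost 6), row5→col3 (cost 3)
total = 6 + 9 + 2 + 6 + 6 + 3 = 32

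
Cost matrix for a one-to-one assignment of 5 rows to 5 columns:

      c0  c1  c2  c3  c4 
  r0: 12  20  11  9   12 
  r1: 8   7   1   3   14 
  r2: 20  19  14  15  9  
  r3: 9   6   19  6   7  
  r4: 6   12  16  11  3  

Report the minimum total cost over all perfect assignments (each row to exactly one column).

Minimum assignment cost: 31

optimal assignment: row0→col3 (cost 9), row1→col2 (cost 1), row2→col4 (cost 9), row3→col1 (cost 6), row4→col0 (cost 6)
total = 9 + 1 + 9 + 6 + 6 = 31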